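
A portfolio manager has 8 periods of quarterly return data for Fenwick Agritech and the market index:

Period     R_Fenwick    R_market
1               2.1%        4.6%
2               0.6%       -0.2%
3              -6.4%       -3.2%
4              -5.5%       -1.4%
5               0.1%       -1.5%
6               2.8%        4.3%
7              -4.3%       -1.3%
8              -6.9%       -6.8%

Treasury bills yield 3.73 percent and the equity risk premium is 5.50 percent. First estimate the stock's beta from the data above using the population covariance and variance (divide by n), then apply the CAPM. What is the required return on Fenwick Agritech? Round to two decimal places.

Mean R_i = (2.1 + 0.6 − 6.4 − 5.5 + 0.1 + 2.8 − 4.3 − 6.9) / 8 = -2.1875%
Mean R_m = (4.6 − 0.2 − 3.2 − 1.4 − 1.5 + 4.3 − 1.3 − 6.8) / 8 = -0.6875%
Σ(R_i − R̄_i)(R_m − R̄_m) = 90.0888  ⇒  Cov = 90.0888 / 8 = 11.2611
Σ(R_m − R̄_m)² = 98.2888  ⇒  Var(R_m) = 98.2888 / 8 = 12.2861
β = Cov / Var(R_m) = 11.2611 / 12.2861 = 0.9166
E(R) = R_f + β × MRP = 3.73% + 0.9166 × 5.50% = 8.77%

8.77%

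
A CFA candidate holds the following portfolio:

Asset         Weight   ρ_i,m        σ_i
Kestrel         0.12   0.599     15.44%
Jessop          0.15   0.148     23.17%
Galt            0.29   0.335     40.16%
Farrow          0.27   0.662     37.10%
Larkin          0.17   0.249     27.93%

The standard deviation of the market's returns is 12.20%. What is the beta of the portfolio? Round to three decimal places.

β_Kestrel = 0.599 × 15.44% / 12.20% = 0.7581
β_Jessop = 0.148 × 23.17% / 12.20% = 0.2811
β_Galt = 0.335 × 40.16% / 12.20% = 1.1028
β_Farrow = 0.662 × 37.10% / 12.20% = 2.0131
β_Larkin = 0.249 × 27.93% / 12.20% = 0.5700
β_P = Σ w_i β_i = 0.12×0.7581 + 0.15×0.2811 + 0.29×1.1028 + 0.27×2.0131 + 0.17×0.5700 = 1.0934

1.093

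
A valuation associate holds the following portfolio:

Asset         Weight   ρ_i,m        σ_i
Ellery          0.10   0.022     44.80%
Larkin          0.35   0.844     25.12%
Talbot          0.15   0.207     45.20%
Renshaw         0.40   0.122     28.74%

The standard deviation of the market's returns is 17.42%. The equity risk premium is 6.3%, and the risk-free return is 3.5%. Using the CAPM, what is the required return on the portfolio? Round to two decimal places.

7.23%

β_Ellery = 0.022 × 44.80% / 17.42% = 0.0566
β_Larkin = 0.844 × 25.12% / 17.42% = 1.2171
β_Talbot = 0.207 × 45.20% / 17.42% = 0.5371
β_Renshaw = 0.122 × 28.74% / 17.42% = 0.2013
β_P = Σ w_i β_i = 0.10×0.0566 + 0.35×1.2171 + 0.15×0.5371 + 0.40×0.2013 = 0.5927
E(R_P) = R_f + β_P × MRP = 3.5% + 0.5927 × 6.3% = 7.23%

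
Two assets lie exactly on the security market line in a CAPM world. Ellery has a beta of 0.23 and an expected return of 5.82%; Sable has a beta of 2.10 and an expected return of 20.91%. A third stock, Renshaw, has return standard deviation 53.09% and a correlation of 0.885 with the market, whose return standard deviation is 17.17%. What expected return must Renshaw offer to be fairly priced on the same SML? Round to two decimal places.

MRP = (20.91% − 5.82%) / (2.10 − 0.23) = 8.0695%
R_f = 5.82% − 0.23 × 8.0695% = 3.9640%
β_Renshaw = ρ·σ_i/σ_m = 0.885 × 53.09 / 17.17 = 2.7364
E(R_Renshaw) = R_f + β × MRP = 3.9640% + 2.7364 × 8.0695% = 26.05%

26.05%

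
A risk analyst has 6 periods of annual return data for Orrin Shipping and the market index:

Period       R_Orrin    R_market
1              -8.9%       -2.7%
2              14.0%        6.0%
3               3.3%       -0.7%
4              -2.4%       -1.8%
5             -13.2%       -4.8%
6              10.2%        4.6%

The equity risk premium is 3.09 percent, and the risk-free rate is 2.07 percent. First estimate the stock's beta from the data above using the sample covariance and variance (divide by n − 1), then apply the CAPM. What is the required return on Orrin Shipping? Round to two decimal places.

Mean R_i = (-8.9 + 14.0 + 3.3 − 2.4 − 13.2 + 10.2) / 6 = 0.5000%
Mean R_m = (-2.7 + 6.0 − 0.7 − 1.8 − 4.8 + 4.6) / 6 = 0.1000%
Σ(R_i − R̄_i)(R_m − R̄_m) = 220.0200  ⇒  Cov = 220.0200 / 5 = 44.0040
Σ(R_m − R̄_m)² = 91.1600  ⇒  Var(R_m) = 91.1600 / 5 = 18.2320
β = Cov / Var(R_m) = 44.0040 / 18.2320 = 2.4136
E(R) = R_f + β × MRP = 2.07% + 2.4136 × 3.09% = 9.53%

9.53%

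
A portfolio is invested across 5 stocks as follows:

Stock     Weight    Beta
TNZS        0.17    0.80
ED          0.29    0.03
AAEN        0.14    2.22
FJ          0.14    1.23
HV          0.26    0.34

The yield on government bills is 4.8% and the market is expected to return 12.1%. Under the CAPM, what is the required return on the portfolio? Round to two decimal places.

β_P = Σ w_i β_i = 0.17×0.80 + 0.29×0.03 + 0.14×2.22 + 0.14×1.23 + 0.26×0.34 = 0.7161
MRP = 12.1% − 4.8% = 7.30%
E(R_P) = R_f + β_P × MRP = 4.8% + 0.7161 × 7.3% = 10.03%

10.03%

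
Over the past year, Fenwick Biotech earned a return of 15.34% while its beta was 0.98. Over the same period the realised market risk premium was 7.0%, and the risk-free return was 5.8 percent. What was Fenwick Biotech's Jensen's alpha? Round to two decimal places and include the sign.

+2.68%

CAPM benchmark = R_f + β(R_m − R_f) = 5.8% + 0.98 × 7.0% = 12.6600%
α = actual − benchmark = 15.34% − 12.6600% = +2.68%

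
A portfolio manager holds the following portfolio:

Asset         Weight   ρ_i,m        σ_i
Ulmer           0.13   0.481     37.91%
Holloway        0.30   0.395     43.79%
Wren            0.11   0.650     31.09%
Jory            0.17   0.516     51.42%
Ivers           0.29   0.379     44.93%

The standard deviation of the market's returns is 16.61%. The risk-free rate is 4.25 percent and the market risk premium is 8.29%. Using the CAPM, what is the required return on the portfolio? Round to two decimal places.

13.85%

β_Ulmer = 0.481 × 37.91% / 16.61% = 1.0978
β_Holloway = 0.395 × 43.79% / 16.61% = 1.0414
β_Wren = 0.650 × 31.09% / 16.61% = 1.2166
β_Jory = 0.516 × 51.42% / 16.61% = 1.5974
β_Ivers = 0.379 × 44.93% / 16.61% = 1.0252
β_P = Σ w_i β_i = 0.13×1.0978 + 0.30×1.0414 + 0.11×1.2166 + 0.17×1.5974 + 0.29×1.0252 = 1.1578
E(R_P) = R_f + β_P × MRP = 4.25% + 1.1578 × 8.29% = 13.85%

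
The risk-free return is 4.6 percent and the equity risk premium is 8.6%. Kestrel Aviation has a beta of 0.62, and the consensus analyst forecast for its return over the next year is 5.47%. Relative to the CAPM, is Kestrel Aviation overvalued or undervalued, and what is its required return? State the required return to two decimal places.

Required return = R_f + β·MRP = 4.6% + 0.62 × 8.6% = 9.93%
Forecast 5.47% < required 9.93% → the stock plots below the SML → overvalued.

Overvalued; required return 9.93%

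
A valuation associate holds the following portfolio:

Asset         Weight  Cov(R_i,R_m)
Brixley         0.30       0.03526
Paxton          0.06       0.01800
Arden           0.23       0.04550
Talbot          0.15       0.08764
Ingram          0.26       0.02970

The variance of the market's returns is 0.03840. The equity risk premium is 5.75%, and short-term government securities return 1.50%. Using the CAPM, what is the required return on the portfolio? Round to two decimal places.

β_Brixley = 0.03526 / 0.03840 = 0.9182
β_Paxton = 0.01800 / 0.03840 = 0.4688
β_Arden = 0.04550 / 0.03840 = 1.1849
β_Talbot = 0.08764 / 0.03840 = 2.2823
β_Ingram = 0.02970 / 0.03840 = 0.7734
β_P = Σ w_i β_i = 0.30×0.9182 + 0.06×0.4688 + 0.23×1.1849 + 0.15×2.2823 + 0.26×0.7734 = 1.1195
E(R_P) = R_f + β_P × MRP = 1.50% + 1.1195 × 5.75% = 7.94%

7.94%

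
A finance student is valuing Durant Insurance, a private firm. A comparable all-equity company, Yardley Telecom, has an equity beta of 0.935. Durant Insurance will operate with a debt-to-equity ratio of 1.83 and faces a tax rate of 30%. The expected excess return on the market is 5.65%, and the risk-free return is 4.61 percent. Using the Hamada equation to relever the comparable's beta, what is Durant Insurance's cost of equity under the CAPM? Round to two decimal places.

16.66%

β_L = β_U × [1 + (1 − t)(D/E)] = 0.935 × [1 + (1 − 0.30) × 1.83]
    = 0.935 × [1 + 0.70 × 1.83] = 0.935 × 2.2810 = 2.1327
E(R) = R_f + β_L × MRP = 4.61% + 2.1327 × 5.65% = 16.66%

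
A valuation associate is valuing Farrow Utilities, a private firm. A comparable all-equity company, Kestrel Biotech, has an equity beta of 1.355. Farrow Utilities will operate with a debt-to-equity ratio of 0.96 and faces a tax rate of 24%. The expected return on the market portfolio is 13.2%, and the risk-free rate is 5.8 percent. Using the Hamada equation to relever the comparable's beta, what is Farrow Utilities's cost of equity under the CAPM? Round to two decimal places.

23.14%

β_L = β_U × [1 + (1 − t)(D/E)] = 1.355 × [1 + (1 − 0.24) × 0.96]
    = 1.355 × [1 + 0.76 × 0.96] = 1.355 × 1.7296 = 2.3436
MRP = 13.2% − 5.8% = 7.40%
E(R) = R_f + β_L × MRP = 5.8% + 2.3436 × 7.4% = 23.14%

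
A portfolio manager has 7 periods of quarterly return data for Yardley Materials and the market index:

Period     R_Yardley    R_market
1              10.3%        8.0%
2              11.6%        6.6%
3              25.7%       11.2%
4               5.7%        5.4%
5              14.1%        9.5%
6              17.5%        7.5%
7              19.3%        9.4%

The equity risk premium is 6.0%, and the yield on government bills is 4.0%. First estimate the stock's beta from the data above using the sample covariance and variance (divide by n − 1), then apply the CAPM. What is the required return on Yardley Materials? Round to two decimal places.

21.38%

Mean R_i = (10.3 + 11.6 + 25.7 + 5.7 + 14.1 + 17.5 + 19.3) / 7 = 14.8857%
Mean R_m = (8.0 + 6.6 + 11.2 + 5.4 + 9.5 + 7.5 + 9.4) / 7 = 8.2286%
Σ(R_i − R̄_i)(R_m − R̄_m) = 66.7829  ⇒  Cov = 66.7829 / 6 = 11.1305
Σ(R_m − R̄_m)² = 23.0543  ⇒  Var(R_m) = 23.0543 / 6 = 3.8424
β = Cov / Var(R_m) = 11.1305 / 3.8424 = 2.8968
E(R) = R_f + β × MRP = 4.0% + 2.8968 × 6.0% = 21.38%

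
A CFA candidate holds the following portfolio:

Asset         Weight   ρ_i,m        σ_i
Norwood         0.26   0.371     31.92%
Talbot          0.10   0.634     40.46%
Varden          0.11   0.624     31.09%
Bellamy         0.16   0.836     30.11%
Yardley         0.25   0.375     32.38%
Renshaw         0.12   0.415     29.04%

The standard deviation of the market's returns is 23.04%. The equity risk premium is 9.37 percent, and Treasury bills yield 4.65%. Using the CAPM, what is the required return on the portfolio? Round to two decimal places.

11.27%

β_Norwood = 0.371 × 31.92% / 23.04% = 0.5140
β_Talbot = 0.634 × 40.46% / 23.04% = 1.1134
β_Varden = 0.624 × 31.09% / 23.04% = 0.8420
β_Bellamy = 0.836 × 30.11% / 23.04% = 1.0925
β_Yardley = 0.375 × 32.38% / 23.04% = 0.5270
β_Renshaw = 0.415 × 29.04% / 23.04% = 0.5231
β_P = Σ w_i β_i = 0.26×0.5140 + 0.10×1.1134 + 0.11×0.8420 + 0.16×1.0925 + 0.25×0.5270 + 0.12×0.5231 = 0.7069
E(R_P) = R_f + β_P × MRP = 4.65% + 0.7069 × 9.37% = 11.27%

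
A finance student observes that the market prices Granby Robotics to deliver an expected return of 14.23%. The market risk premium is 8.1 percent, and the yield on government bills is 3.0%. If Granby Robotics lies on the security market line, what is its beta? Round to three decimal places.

β = (E(R) − R_f) / MRP = (14.23% − 3.0%) / 8.1% = 11.23% / 8.1% = 1.386

1.386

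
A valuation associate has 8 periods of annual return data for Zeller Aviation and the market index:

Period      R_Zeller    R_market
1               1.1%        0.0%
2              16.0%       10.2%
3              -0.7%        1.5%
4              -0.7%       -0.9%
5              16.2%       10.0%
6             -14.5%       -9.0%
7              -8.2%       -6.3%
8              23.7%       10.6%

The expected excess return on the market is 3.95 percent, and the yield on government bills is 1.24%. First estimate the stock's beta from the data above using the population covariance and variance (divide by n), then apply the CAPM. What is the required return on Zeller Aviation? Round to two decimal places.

7.94%

Mean R_i = (1.1 + 16.0 − 0.7 − 0.7 + 16.2 − 14.5 − 8.2 + 23.7) / 8 = 4.1125%
Mean R_m = (0.0 + 10.2 + 1.5 − 0.9 + 10.0 − 9.0 − 6.3 + 10.6) / 8 = 2.0125%
Σ(R_i − R̄_i)(R_m − R̄_m) = 691.9488  ⇒  Cov = 691.9488 / 8 = 86.4936
Σ(R_m − R̄_m)² = 407.7488  ⇒  Var(R_m) = 407.7488 / 8 = 50.9686
β = Cov / Var(R_m) = 86.4936 / 50.9686 = 1.6970
E(R) = R_f + β × MRP = 1.24% + 1.6970 × 3.95% = 7.94%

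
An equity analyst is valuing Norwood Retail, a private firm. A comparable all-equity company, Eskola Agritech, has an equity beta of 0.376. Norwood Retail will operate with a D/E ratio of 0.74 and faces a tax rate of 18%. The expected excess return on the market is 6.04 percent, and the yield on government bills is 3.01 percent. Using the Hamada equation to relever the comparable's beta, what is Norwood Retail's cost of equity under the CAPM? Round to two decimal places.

β_L = β_U × [1 + (1 − t)(D/E)] = 0.376 × [1 + (1 − 0.18) × 0.74]
    = 0.376 × [1 + 0.82 × 0.74] = 0.376 × 1.6068 = 0.6042
E(R) = R_f + β_L × MRP = 3.01% + 0.6042 × 6.04% = 6.66%

6.66%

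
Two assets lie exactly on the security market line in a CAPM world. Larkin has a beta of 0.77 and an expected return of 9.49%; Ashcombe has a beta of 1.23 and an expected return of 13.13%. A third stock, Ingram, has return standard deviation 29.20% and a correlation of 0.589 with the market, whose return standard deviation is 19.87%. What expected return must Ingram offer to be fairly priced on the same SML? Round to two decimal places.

10.25%

MRP = (13.13% − 9.49%) / (1.23 − 0.77) = 7.9130%
R_f = 9.49% − 0.77 × 7.9130% = 3.3970%
β_Ingram = ρ·σ_i/σ_m = 0.589 × 29.20 / 19.87 = 0.8656
E(R_Ingram) = R_f + β × MRP = 3.3970% + 0.8656 × 7.9130% = 10.25%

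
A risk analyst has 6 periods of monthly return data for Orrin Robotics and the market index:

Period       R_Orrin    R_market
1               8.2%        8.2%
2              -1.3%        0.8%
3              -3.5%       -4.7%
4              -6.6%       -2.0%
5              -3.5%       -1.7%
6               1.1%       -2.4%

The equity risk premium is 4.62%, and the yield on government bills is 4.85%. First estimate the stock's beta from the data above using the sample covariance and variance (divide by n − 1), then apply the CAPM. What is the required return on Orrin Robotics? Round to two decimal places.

9.26%

Mean R_i = (8.2 − 1.3 − 3.5 − 6.6 − 3.5 + 1.1) / 6 = -0.9333%
Mean R_m = (8.2 + 0.8 − 4.7 − 2.0 − 1.7 − 2.4) / 6 = -0.3000%
Σ(R_i − R̄_i)(R_m − R̄_m) = 97.4800  ⇒  Cov = 97.4800 / 5 = 19.4960
Σ(R_m − R̄_m)² = 102.0800  ⇒  Var(R_m) = 102.0800 / 5 = 20.4160
β = Cov / Var(R_m) = 19.4960 / 20.4160 = 0.9549
E(R) = R_f + β × MRP = 4.85% + 0.9549 × 4.62% = 9.26%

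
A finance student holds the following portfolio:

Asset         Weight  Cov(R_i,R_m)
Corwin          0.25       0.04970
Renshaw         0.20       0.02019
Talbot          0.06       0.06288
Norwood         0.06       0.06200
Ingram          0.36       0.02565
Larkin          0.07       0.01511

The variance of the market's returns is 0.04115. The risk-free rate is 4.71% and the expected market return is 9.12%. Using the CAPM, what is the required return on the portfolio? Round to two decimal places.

β_Corwin = 0.04970 / 0.04115 = 1.2078
β_Renshaw = 0.02019 / 0.04115 = 0.4906
β_Talbot = 0.06288 / 0.04115 = 1.5281
β_Norwood = 0.06200 / 0.04115 = 1.5067
β_Ingram = 0.02565 / 0.04115 = 0.6233
β_Larkin = 0.01511 / 0.04115 = 0.3672
β_P = Σ w_i β_i = 0.25×1.2078 + 0.20×0.4906 + 0.06×1.5281 + 0.06×1.5067 + 0.36×0.6233 + 0.07×0.3672 = 0.8323
MRP = 9.12% − 4.71% = 4.41%
E(R_P) = R_f + β_P × MRP = 4.71% + 0.8323 × 4.41% = 8.38%

8.38%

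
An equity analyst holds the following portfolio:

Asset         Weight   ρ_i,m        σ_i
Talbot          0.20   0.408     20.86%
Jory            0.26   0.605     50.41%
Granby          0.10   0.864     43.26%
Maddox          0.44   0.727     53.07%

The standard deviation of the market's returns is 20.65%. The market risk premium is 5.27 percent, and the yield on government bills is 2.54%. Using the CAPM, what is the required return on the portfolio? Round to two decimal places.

10.28%

β_Talbot = 0.408 × 20.86% / 20.65% = 0.4121
β_Jory = 0.605 × 50.41% / 20.65% = 1.4769
β_Granby = 0.864 × 43.26% / 20.65% = 1.8100
β_Maddox = 0.727 × 53.07% / 20.65% = 1.8684
β_P = Σ w_i β_i = 0.20×0.4121 + 0.26×1.4769 + 0.10×1.8100 + 0.44×1.8684 = 1.4695
E(R_P) = R_f + β_P × MRP = 2.54% + 1.4695 × 5.27% = 10.28%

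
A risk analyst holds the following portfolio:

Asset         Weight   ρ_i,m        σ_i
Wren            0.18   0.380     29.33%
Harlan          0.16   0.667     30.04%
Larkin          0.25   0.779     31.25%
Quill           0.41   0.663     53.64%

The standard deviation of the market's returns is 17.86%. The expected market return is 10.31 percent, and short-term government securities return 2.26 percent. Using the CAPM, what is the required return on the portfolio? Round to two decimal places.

13.92%

β_Wren = 0.380 × 29.33% / 17.86% = 0.6240
β_Harlan = 0.667 × 30.04% / 17.86% = 1.1219
β_Larkin = 0.779 × 31.25% / 17.86% = 1.3630
β_Quill = 0.663 × 53.64% / 17.86% = 1.9912
β_P = Σ w_i β_i = 0.18×0.6240 + 0.16×1.1219 + 0.25×1.3630 + 0.41×1.9912 = 1.4490
MRP = 10.31% − 2.26% = 8.05%
E(R_P) = R_f + β_P × MRP = 2.26% + 1.4490 × 8.05% = 13.92%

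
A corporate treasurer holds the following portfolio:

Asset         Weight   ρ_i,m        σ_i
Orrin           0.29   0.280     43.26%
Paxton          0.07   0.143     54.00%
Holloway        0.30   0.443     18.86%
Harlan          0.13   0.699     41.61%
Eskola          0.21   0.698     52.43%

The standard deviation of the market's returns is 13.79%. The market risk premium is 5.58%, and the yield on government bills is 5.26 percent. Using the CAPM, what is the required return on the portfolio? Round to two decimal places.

12.55%

β_Orrin = 0.280 × 43.26% / 13.79% = 0.8784
β_Paxton = 0.143 × 54.00% / 13.79% = 0.5600
β_Holloway = 0.443 × 18.86% / 13.79% = 0.6059
β_Harlan = 0.699 × 41.61% / 13.79% = 2.1092
β_Eskola = 0.698 × 52.43% / 13.79% = 2.6538
β_P = Σ w_i β_i = 0.29×0.8784 + 0.07×0.5600 + 0.30×0.6059 + 0.13×2.1092 + 0.21×2.6538 = 1.3072
E(R_P) = R_f + β_P × MRP = 5.26% + 1.3072 × 5.58% = 12.55%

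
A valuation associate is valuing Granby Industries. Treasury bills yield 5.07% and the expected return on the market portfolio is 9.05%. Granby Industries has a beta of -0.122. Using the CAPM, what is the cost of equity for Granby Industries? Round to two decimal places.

Market risk premium = E(R_m) − R_f = 9.05% − 5.07% = 3.98%
E(R) = R_f + β × MRP = 5.07% + -0.122 × 3.98% = 4.58%

4.58%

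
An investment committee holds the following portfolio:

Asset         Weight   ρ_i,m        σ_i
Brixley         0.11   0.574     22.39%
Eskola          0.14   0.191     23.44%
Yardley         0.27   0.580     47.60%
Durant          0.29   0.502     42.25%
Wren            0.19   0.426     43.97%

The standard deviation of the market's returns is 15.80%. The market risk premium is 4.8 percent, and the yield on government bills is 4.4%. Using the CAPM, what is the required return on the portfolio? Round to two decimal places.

β_Brixley = 0.574 × 22.39% / 15.80% = 0.8134
β_Eskola = 0.191 × 23.44% / 15.80% = 0.2834
β_Yardley = 0.580 × 47.60% / 15.80% = 1.7473
β_Durant = 0.502 × 42.25% / 15.80% = 1.3424
β_Wren = 0.426 × 43.97% / 15.80% = 1.1855
β_P = Σ w_i β_i = 0.11×0.8134 + 0.14×0.2834 + 0.27×1.7473 + 0.29×1.3424 + 0.19×1.1855 = 1.2155
E(R_P) = R_f + β_P × MRP = 4.4% + 1.2155 × 4.8% = 10.23%

10.23%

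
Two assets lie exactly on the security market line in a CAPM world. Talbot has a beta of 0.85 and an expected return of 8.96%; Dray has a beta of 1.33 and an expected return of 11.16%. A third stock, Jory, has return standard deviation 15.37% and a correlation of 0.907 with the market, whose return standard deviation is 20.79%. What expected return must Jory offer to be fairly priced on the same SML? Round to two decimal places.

MRP = (11.16% − 8.96%) / (1.33 − 0.85) = 4.5833%
R_f = 8.96% − 0.85 × 4.5833% = 5.0642%
β_Jory = ρ·σ_i/σ_m = 0.907 × 15.37 / 20.79 = 0.6705
E(R_Jory) = R_f + β × MRP = 5.0642% + 0.6705 × 4.5833% = 8.14%

8.14%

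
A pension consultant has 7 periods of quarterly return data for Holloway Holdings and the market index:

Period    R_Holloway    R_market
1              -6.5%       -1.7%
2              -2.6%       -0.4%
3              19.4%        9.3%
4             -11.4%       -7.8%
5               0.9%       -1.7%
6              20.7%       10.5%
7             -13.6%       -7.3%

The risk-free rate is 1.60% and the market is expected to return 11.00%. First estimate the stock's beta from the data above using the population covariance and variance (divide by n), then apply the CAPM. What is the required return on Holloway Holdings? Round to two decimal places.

Mean R_i = (-6.5 − 2.6 + 19.4 − 11.4 + 0.9 + 20.7 − 13.6) / 7 = 0.9857%
Mean R_m = (-1.7 − 0.4 + 9.3 − 7.8 − 1.7 + 10.5 − 7.3) / 7 = 0.1286%
Σ(R_i − R̄_i)(R_m − R̄_m) = 595.6429  ⇒  Cov = 595.6429 / 7 = 85.0918
Σ(R_m − R̄_m)² = 316.6943  ⇒  Var(R_m) = 316.6943 / 7 = 45.2420
β = Cov / Var(R_m) = 85.0918 / 45.2420 = 1.8808
MRP = 11.00% − 1.60% = 9.40%
E(R) = R_f + β × MRP = 1.60% + 1.8808 × 9.40% = 19.28%

19.28%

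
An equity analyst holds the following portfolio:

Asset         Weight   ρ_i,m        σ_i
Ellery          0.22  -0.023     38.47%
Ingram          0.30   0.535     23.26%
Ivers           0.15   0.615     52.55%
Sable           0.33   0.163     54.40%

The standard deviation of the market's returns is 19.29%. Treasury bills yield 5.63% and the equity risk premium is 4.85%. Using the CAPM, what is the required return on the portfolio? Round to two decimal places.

8.47%

β_Ellery = -0.023 × 38.47% / 19.29% = -0.0459
β_Ingram = 0.535 × 23.26% / 19.29% = 0.6451
β_Ivers = 0.615 × 52.55% / 19.29% = 1.6754
β_Sable = 0.163 × 54.40% / 19.29% = 0.4597
β_P = Σ w_i β_i = 0.22×-0.0459 + 0.30×0.6451 + 0.15×1.6754 + 0.33×0.4597 = 0.5864
E(R_P) = R_f + β_P × MRP = 5.63% + 0.5864 × 4.85% = 8.47%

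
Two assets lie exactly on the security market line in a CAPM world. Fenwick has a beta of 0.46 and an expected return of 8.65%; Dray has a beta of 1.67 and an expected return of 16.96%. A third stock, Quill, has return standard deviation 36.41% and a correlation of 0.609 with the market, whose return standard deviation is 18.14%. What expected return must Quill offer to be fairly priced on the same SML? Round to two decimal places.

MRP = (16.96% − 8.65%) / (1.67 − 0.46) = 6.8678%
R_f = 8.65% − 0.46 × 6.8678% = 5.4908%
β_Quill = ρ·σ_i/σ_m = 0.609 × 36.41 / 18.14 = 1.2224
E(R_Quill) = R_f + β × MRP = 5.4908% + 1.2224 × 6.8678% = 13.89%

13.89%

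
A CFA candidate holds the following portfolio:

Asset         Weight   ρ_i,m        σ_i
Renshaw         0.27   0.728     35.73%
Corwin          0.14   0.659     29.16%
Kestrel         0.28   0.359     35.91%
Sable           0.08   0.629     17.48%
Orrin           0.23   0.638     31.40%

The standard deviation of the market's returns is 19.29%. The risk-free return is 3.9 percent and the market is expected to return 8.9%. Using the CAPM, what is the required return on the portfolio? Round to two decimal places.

8.78%

β_Renshaw = 0.728 × 35.73% / 19.29% = 1.3484
β_Corwin = 0.659 × 29.16% / 19.29% = 0.9962
β_Kestrel = 0.359 × 35.91% / 19.29% = 0.6683
β_Sable = 0.629 × 17.48% / 19.29% = 0.5700
β_Orrin = 0.638 × 31.40% / 19.29% = 1.0385
β_P = Σ w_i β_i = 0.27×1.3484 + 0.14×0.9962 + 0.28×0.6683 + 0.08×0.5700 + 0.23×1.0385 = 0.9751
MRP = 8.9% − 3.9% = 5.00%
E(R_P) = R_f + β_P × MRP = 3.9% + 0.9751 × 5.0% = 8.78%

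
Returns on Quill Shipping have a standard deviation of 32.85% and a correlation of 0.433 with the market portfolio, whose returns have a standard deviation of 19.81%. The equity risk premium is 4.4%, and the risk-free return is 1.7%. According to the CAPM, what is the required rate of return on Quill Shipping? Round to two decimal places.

4.86%

β = ρ × σ_i / σ_m = 0.433 × 32.85% / 19.81% = 0.7180
E(R) = 1.7% + 0.7180 × 4.4% = 4.86%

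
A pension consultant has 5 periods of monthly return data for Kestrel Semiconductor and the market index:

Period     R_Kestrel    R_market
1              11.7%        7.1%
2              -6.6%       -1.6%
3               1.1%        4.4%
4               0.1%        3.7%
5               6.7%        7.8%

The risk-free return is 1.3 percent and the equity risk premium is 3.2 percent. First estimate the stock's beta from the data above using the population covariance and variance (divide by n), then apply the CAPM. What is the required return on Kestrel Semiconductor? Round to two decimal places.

6.83%

Mean R_i = (11.7 − 6.6 + 1.1 + 0.1 + 6.7) / 5 = 2.6000%
Mean R_m = (7.1 − 1.6 + 4.4 + 3.7 + 7.8) / 5 = 4.2800%
Σ(R_i − R̄_i)(R_m − R̄_m) = 95.4600  ⇒  Cov = 95.4600 / 5 = 19.0920
Σ(R_m − R̄_m)² = 55.2680  ⇒  Var(R_m) = 55.2680 / 5 = 11.0536
β = Cov / Var(R_m) = 19.0920 / 11.0536 = 1.7272
E(R) = R_f + β × MRP = 1.3% + 1.7272 × 3.2% = 6.83%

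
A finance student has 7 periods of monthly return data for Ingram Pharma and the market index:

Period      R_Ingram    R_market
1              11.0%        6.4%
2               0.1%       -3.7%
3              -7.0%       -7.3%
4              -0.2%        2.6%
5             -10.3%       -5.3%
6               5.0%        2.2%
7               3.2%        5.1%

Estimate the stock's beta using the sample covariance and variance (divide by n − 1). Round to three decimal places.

Mean R_i = (11.0 + 0.1 − 7.0 − 0.2 − 10.3 + 5.0 + 3.2) / 7 = 0.2571%
Mean R_m = (6.4 − 3.7 − 7.3 + 2.6 − 5.3 + 2.2 + 5.1) / 7 = 0.0000%
Σ(R_i − R̄_i)(R_m − R̄_m) = 202.5200  ⇒  Cov = 202.5200 / 6 = 33.7533
Σ(R_m − R̄_m)² = 173.6400  ⇒  Var(R_m) = 173.6400 / 6 = 28.9400
β = Cov / Var(R_m) = 33.7533 / 28.9400 = 1.1663

1.166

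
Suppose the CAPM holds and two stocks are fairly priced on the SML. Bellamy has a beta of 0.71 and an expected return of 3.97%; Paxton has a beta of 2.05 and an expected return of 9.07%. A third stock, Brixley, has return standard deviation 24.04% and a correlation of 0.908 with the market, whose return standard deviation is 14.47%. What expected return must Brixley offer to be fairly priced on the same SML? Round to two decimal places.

7.01%

MRP = (9.07% − 3.97%) / (2.05 − 0.71) = 3.8060%
R_f = 3.97% − 0.71 × 3.8060% = 1.2677%
β_Brixley = ρ·σ_i/σ_m = 0.908 × 24.04 / 14.47 = 1.5085
E(R_Brixley) = R_f + β × MRP = 1.2677% + 1.5085 × 3.8060% = 7.01%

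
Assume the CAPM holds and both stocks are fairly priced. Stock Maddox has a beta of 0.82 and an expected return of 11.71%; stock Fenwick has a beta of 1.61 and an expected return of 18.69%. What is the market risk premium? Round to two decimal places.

8.84%

Both satisfy E(R) = R_f + β·MRP, so the slope of the SML is
MRP = (18.69% − 11.71%) / (1.61 − 0.82) = 6.98% / 0.79 = 8.8354%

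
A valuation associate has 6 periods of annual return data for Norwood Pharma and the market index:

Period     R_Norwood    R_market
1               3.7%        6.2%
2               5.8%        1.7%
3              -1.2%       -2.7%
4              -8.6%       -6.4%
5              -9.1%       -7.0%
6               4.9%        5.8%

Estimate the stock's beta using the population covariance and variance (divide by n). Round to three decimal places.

Mean R_i = (3.7 + 5.8 − 1.2 − 8.6 − 9.1 + 4.9) / 6 = -0.7500%
Mean R_m = (6.2 + 1.7 − 2.7 − 6.4 − 7.0 + 5.8) / 6 = -0.4000%
Σ(R_i − R̄_i)(R_m − R̄_m) = 181.4000  ⇒  Cov = 181.4000 / 6 = 30.2333
Σ(R_m − R̄_m)² = 171.2600  ⇒  Var(R_m) = 171.2600 / 6 = 28.5433
β = Cov / Var(R_m) = 30.2333 / 28.5433 = 1.0592

1.059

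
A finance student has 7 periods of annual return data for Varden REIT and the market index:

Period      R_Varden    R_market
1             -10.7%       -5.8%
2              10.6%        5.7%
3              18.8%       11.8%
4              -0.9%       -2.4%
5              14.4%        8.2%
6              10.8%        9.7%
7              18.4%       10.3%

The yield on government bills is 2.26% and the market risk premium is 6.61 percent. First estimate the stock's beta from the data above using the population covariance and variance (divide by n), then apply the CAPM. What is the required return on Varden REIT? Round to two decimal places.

Mean R_i = (-10.7 + 10.6 + 18.8 − 0.9 + 14.4 + 10.8 + 18.4) / 7 = 8.7714%
Mean R_m = (-5.8 + 5.7 + 11.8 − 2.4 + 8.2 + 9.7 + 10.3) / 7 = 5.3571%
Σ(R_i − R̄_i)(R_m − R̄_m) = 429.9114  ⇒  Cov = 429.9114 / 7 = 61.4159
Σ(R_m − R̄_m)² = 277.6571  ⇒  Var(R_m) = 277.6571 / 7 = 39.6653
β = Cov / Var(R_m) = 61.4159 / 39.6653 = 1.5484
E(R) = R_f + β × MRP = 2.26% + 1.5484 × 6.61% = 12.49%

12.49%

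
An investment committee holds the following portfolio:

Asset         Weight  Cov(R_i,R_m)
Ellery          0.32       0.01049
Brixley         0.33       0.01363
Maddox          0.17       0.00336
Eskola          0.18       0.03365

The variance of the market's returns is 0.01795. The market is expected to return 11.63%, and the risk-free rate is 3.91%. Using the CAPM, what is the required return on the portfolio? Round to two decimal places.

10.14%

β_Ellery = 0.01049 / 0.01795 = 0.5844
β_Brixley = 0.01363 / 0.01795 = 0.7593
β_Maddox = 0.00336 / 0.01795 = 0.1872
β_Eskola = 0.03365 / 0.01795 = 1.8747
β_P = Σ w_i β_i = 0.32×0.5844 + 0.33×0.7593 + 0.17×0.1872 + 0.18×1.8747 = 0.8068
MRP = 11.63% − 3.91% = 7.72%
E(R_P) = R_f + β_P × MRP = 3.91% + 0.8068 × 7.72% = 10.14%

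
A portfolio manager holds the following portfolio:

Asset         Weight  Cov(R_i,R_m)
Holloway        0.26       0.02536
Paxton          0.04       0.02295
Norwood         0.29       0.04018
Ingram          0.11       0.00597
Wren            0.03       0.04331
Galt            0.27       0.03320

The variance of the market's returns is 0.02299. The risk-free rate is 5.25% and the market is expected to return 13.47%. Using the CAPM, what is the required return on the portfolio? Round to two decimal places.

16.01%

β_Holloway = 0.02536 / 0.02299 = 1.1031
β_Paxton = 0.02295 / 0.02299 = 0.9983
β_Norwood = 0.04018 / 0.02299 = 1.7477
β_Ingram = 0.00597 / 0.02299 = 0.2597
β_Wren = 0.04331 / 0.02299 = 1.8839
β_Galt = 0.03320 / 0.02299 = 1.4441
β_P = Σ w_i β_i = 0.26×1.1031 + 0.04×0.9983 + 0.29×1.7477 + 0.11×0.2597 + 0.03×1.8839 + 0.27×1.4441 = 1.3086
MRP = 13.47% − 5.25% = 8.22%
E(R_P) = R_f + β_P × MRP = 5.25% + 1.3086 × 8.22% = 16.01%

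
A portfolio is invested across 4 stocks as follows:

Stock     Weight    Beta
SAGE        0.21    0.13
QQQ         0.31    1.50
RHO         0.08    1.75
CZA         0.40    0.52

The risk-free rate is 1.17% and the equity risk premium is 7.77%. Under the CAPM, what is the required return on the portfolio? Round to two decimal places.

7.70%

β_P = Σ w_i β_i = 0.21×0.13 + 0.31×1.50 + 0.08×1.75 + 0.40×0.52 = 0.8403
E(R_P) = R_f + β_P × MRP = 1.17% + 0.8403 × 7.77% = 7.70%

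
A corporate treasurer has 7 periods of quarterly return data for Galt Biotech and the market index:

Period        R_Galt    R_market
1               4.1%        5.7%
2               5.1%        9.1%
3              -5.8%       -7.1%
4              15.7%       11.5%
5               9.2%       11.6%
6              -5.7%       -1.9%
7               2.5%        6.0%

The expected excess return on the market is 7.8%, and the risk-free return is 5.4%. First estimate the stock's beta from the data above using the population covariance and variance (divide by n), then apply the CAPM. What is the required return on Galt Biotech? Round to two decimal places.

Mean R_i = (4.1 + 5.1 − 5.8 + 15.7 + 9.2 − 5.7 + 2.5) / 7 = 3.5857%
Mean R_m = (5.7 + 9.1 − 7.1 + 11.5 + 11.6 − 1.9 + 6.0) / 7 = 4.9857%
Σ(R_i − R̄_i)(R_m − R̄_m) = 298.9186  ⇒  Cov = 298.9186 / 7 = 42.7027
Σ(R_m − R̄_m)² = 298.1286  ⇒  Var(R_m) = 298.1286 / 7 = 42.5898
β = Cov / Var(R_m) = 42.7027 / 42.5898 = 1.0027
E(R) = R_f + β × MRP = 5.4% + 1.0027 × 7.8% = 13.22%

13.22%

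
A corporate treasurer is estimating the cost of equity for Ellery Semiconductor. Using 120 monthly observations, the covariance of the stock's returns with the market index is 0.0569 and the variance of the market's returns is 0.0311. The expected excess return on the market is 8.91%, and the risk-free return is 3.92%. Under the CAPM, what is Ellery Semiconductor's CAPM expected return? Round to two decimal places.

β = Cov(R_i, R_m) / Var(R_m) = 0.0569 / 0.0311 = 1.8296
E(R) = R_f + β × MRP = 3.92% + 1.8296 × 8.91% = 20.22%

20.22%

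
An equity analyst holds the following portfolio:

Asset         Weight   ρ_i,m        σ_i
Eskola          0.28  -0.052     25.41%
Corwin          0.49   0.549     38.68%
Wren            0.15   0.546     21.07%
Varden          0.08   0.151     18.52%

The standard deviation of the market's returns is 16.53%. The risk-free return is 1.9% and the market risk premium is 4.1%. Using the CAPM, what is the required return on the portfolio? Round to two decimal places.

4.87%

β_Eskola = -0.052 × 25.41% / 16.53% = -0.0799
β_Corwin = 0.549 × 38.68% / 16.53% = 1.2847
β_Wren = 0.546 × 21.07% / 16.53% = 0.6960
β_Varden = 0.151 × 18.52% / 16.53% = 0.1692
β_P = Σ w_i β_i = 0.28×-0.0799 + 0.49×1.2847 + 0.15×0.6960 + 0.08×0.1692 = 0.7251
E(R_P) = R_f + β_P × MRP = 1.9% + 0.7251 × 4.1% = 4.87%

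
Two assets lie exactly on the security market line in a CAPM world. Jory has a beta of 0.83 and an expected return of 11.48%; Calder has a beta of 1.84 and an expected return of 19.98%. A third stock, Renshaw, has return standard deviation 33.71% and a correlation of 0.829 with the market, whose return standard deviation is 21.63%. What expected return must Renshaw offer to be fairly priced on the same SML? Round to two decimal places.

MRP = (19.98% − 11.48%) / (1.84 − 0.83) = 8.4158%
R_f = 11.48% − 0.83 × 8.4158% = 4.4949%
β_Renshaw = ρ·σ_i/σ_m = 0.829 × 33.71 / 21.63 = 1.2920
E(R_Renshaw) = R_f + β × MRP = 4.4949% + 1.2920 × 8.4158% = 15.37%

15.37%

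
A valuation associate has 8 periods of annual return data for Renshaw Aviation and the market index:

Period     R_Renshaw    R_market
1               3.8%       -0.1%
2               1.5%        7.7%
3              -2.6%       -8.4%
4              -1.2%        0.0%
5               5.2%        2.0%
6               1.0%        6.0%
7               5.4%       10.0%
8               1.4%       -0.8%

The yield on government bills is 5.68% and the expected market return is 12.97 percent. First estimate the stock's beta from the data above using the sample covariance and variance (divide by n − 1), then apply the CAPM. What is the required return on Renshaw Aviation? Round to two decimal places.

7.91%

Mean R_i = (3.8 + 1.5 − 2.6 − 1.2 + 5.2 + 1.0 + 5.4 + 1.4) / 8 = 1.8125%
Mean R_m = (-0.1 + 7.7 − 8.4 + 0.0 + 2.0 + 6.0 + 10.0 − 0.8) / 8 = 2.0500%
Σ(R_i − R̄_i)(R_m − R̄_m) = 72.5650  ⇒  Cov = 72.5650 / 7 = 10.3664
Σ(R_m − R̄_m)² = 236.8800  ⇒  Var(R_m) = 236.8800 / 7 = 33.8400
β = Cov / Var(R_m) = 10.3664 / 33.8400 = 0.3063
MRP = 12.97% − 5.68% = 7.29%
E(R) = R_f + β × MRP = 5.68% + 0.3063 × 7.29% = 7.91%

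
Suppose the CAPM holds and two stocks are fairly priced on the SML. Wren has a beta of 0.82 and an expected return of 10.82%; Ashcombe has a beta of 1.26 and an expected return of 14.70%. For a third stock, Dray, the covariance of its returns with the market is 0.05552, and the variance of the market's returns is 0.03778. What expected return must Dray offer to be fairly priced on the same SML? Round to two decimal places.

16.55%

MRP = (14.70% − 10.82%) / (1.26 − 0.82) = 8.8182%
R_f = 10.82% − 0.82 × 8.8182% = 3.5891%
β_Dray = Cov / Var(R_m) = 0.05552 / 0.03778 = 1.4696
E(R_Dray) = R_f + β × MRP = 3.5891% + 1.4696 × 8.8182% = 16.55%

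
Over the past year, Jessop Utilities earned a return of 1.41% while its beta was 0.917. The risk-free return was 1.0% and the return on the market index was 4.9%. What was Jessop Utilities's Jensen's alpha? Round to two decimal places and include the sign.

Market excess return = 4.9% − 1.0% = 3.90%
CAPM benchmark = R_f + β(R_m − R_f) = 1.0% + 0.917 × 3.9% = 4.5763%
α = actual − benchmark = 1.41% − 4.5763% = -3.17%

-3.17%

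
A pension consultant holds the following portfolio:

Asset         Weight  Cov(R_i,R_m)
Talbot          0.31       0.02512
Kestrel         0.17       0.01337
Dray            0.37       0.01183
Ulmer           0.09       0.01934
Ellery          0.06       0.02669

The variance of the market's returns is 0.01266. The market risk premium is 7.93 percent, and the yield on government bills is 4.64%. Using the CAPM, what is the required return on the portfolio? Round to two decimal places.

15.78%

β_Talbot = 0.02512 / 0.01266 = 1.9842
β_Kestrel = 0.01337 / 0.01266 = 1.0561
β_Dray = 0.01183 / 0.01266 = 0.9344
β_Ulmer = 0.01934 / 0.01266 = 1.5276
β_Ellery = 0.02669 / 0.01266 = 2.1082
β_P = Σ w_i β_i = 0.31×1.9842 + 0.17×1.0561 + 0.37×0.9344 + 0.09×1.5276 + 0.06×2.1082 = 1.4043
E(R_P) = R_f + β_P × MRP = 4.64% + 1.4043 × 7.93% = 15.78%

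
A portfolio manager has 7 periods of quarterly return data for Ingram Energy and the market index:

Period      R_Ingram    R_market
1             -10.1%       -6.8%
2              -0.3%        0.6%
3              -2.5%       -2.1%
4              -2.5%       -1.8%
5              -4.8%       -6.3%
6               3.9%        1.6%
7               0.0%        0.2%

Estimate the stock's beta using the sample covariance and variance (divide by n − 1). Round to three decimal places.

1.222

Mean R_i = (-10.1 − 0.3 − 2.5 − 2.5 − 4.8 + 3.9 + 0.0) / 7 = -2.3286%
Mean R_m = (-6.8 + 0.6 − 2.1 − 1.8 − 6.3 + 1.6 + 0.2) / 7 = -2.0857%
Σ(R_i − R̄_i)(R_m − R̄_m) = 80.7329  ⇒  Cov = 80.7329 / 6 = 13.4555
Σ(R_m − R̄_m)² = 66.0886  ⇒  Var(R_m) = 66.0886 / 6 = 11.0148
β = Cov / Var(R_m) = 13.4555 / 11.0148 = 1.2216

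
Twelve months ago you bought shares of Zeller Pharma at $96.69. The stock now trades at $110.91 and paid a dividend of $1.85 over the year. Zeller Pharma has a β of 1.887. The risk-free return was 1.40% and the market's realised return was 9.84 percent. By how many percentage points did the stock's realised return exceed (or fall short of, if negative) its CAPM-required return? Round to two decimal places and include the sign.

-0.71%

Realised HPR = (P1 + D1 − P0) / P0 = (110.91 + 1.85 − 96.69) / 96.69 = 16.07 / 96.69 = 16.6201%
MRP = 9.84% − 1.40% = 8.44%
CAPM required = R_f + β·MRP = 1.40% + 1.887 × 8.44% = 17.32628%
α = realised − required = 16.6201% − 17.32628% = -0.71%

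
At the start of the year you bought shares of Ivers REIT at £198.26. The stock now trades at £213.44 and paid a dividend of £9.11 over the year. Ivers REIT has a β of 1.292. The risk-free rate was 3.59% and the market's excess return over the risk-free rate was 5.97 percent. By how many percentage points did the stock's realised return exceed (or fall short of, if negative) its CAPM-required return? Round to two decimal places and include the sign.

Realised HPR = (P1 + D1 − P0) / P0 = (213.44 + 9.11 − 198.26) / 198.26 = 24.29 / 198.26 = 12.2516%
CAPM required = R_f + β·MRP = 3.59% + 1.292 × 5.97% = 11.30324%
α = realised − required = 12.2516% − 11.30324% = +0.95%

+0.95%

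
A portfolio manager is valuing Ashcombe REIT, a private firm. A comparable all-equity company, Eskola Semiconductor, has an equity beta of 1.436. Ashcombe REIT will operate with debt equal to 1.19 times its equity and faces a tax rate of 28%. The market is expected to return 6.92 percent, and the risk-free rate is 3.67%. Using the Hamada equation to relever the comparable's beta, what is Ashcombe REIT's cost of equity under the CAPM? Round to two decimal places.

12.34%

β_L = β_U × [1 + (1 − t)(D/E)] = 1.436 × [1 + (1 − 0.28) × 1.19]
    = 1.436 × [1 + 0.72 × 1.19] = 1.436 × 1.8568 = 2.6664
MRP = 6.92% − 3.67% = 3.25%
E(R) = R_f + β_L × MRP = 3.67% + 2.6664 × 3.25% = 12.34%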